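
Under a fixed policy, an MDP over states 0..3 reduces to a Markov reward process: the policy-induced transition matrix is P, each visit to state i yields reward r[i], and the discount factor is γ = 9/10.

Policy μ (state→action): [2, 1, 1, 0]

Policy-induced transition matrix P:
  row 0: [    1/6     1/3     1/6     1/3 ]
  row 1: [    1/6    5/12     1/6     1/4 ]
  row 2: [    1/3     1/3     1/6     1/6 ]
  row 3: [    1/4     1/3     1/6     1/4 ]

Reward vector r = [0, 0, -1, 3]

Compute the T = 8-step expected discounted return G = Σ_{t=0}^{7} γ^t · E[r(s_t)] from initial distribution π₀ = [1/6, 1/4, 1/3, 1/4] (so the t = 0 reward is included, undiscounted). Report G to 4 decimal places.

t=0: π = [0.1667, 0.2500, 0.3333, 0.2500], E[r] = 0.4167, γ^t·E[r] = 0.416667, running G = 0.416667
t=1: π = [0.2431, 0.3542, 0.1667, 0.2361], E[r] = 0.5417, γ^t·E[r] = 0.487500, running G = 0.904167
t=2: π = [0.2141, 0.3628, 0.1667, 0.2564], E[r] = 0.6024, γ^t·E[r] = 0.487969, running G = 1.392135
t=3: π = [0.2158, 0.3636, 0.1667, 0.2540], E[r] = 0.5952, γ^t·E[r] = 0.433898, running G = 1.826034
t=4: π = [0.2156, 0.3636, 0.1667, 0.2541], E[r] = 0.5956, γ^t·E[r] = 0.390785, running G = 2.216819
t=5: π = [0.2156, 0.3636, 0.1667, 0.2541], E[r] = 0.5956, γ^t·E[r] = 0.351677, running G = 2.568497
t=6: π = [0.2156, 0.3636, 0.1667, 0.2541], E[r] = 0.5956, γ^t·E[r] = 0.316511, running G = 2.885008
t=7: π = [0.2156, 0.3636, 0.1667, 0.2541], E[r] = 0.5956, γ^t·E[r] = 0.284860, running G = 3.169867

G = 3.1699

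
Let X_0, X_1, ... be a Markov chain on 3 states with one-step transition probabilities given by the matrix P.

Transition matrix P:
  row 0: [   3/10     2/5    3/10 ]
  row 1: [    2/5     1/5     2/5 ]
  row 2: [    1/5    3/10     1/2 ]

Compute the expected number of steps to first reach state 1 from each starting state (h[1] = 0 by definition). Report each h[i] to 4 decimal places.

First-step conditioning: h[1] = 0; for i ≠ 1, h[i] = 1 + Σ_k P[i][k]·h[k].
  h[0] = 1 + 3/10·h[0] + 3/10·h[2]
  h[2] = 1 + 1/5·h[0] + 1/2·h[2]
Solving the 2×2 linear system over states ≠ 1 gives exactly h = [80/29, 0, 90/29] (h[1] = 0 is the target).

h = [2.7586, 0.0000, 3.1034]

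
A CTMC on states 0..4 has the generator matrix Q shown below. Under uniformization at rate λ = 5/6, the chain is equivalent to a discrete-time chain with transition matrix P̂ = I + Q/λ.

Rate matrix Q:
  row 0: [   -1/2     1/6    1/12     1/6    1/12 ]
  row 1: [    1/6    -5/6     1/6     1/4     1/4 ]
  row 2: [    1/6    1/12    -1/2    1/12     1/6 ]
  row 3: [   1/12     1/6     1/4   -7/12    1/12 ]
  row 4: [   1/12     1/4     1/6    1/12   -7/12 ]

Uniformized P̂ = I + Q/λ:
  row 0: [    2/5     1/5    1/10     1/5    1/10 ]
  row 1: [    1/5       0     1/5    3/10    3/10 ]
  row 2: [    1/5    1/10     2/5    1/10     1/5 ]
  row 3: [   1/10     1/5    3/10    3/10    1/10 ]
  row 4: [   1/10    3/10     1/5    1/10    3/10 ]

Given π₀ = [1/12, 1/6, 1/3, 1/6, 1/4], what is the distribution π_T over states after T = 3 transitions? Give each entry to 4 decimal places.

π = [0.2005, 0.1623, 0.2498, 0.1889, 0.1985]

t=0: π = [0.0833, 0.1667, 0.3333, 0.1667, 0.2500]
t=1: π = [0.1750, 0.1583, 0.2750, 0.1750, 0.2167]
t=2: π = [0.1958, 0.1625, 0.2550, 0.1842, 0.2025]
t=3: π = [0.2005, 0.1623, 0.2498, 0.1889, 0.1985]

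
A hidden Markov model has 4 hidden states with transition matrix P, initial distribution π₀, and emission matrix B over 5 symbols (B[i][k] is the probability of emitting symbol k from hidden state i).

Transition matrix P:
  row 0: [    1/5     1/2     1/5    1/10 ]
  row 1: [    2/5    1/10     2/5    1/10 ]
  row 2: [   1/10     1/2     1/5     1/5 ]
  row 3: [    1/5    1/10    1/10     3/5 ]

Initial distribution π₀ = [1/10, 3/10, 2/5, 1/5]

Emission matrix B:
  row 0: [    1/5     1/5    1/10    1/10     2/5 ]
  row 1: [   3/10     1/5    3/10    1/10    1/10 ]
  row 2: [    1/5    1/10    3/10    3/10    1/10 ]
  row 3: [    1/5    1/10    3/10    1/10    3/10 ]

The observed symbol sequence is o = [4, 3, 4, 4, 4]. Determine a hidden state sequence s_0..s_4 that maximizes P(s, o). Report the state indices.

path = [3, 3, 3, 3, 3]

t=0: δ = [4.000e-02, 3.000e-02, 4.000e-02, 6.000e-02]  (obs o_0=4)
t=1: δ = [1.200e-03, 2.000e-03, 3.600e-03, 3.600e-03]  ψ = [1, 0, 1, 3]  (obs o_1=3)
t=2: δ = [3.200e-04, 1.800e-04, 8.000e-05, 6.480e-04]  ψ = [1, 2, 1, 3]  (obs o_2=4)
t=3: δ = [5.184e-05, 1.600e-05, 7.200e-06, 1.166e-04]  ψ = [3, 0, 1, 3]  (obs o_3=4)
t=4: δ = [9.331e-06, 2.592e-06, 1.166e-06, 2.100e-05]  ψ = [3, 0, 3, 3]  (obs o_4=4)
backtrack: best end state = 3; path = [3, 3, 3, 3, 3]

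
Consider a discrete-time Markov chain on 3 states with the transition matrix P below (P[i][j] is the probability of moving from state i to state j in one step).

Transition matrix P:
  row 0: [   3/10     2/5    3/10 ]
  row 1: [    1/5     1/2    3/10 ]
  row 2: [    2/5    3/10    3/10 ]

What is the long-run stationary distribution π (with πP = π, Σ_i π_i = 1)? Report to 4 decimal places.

Balance equations π_j = Σ_i π_i·P[i][j]:
  π_0 = 3/10·π_0 + 1/5·π_1 + 2/5·π_2
  π_1 = 2/5·π_0 + 1/2·π_1 + 3/10·π_2
  normalize: π_0 + π_1 + π_2 = 1
Solving the linear system gives exactly π = [13/45, 37/90, 3/10].

π = [0.2889, 0.4111, 0.3000]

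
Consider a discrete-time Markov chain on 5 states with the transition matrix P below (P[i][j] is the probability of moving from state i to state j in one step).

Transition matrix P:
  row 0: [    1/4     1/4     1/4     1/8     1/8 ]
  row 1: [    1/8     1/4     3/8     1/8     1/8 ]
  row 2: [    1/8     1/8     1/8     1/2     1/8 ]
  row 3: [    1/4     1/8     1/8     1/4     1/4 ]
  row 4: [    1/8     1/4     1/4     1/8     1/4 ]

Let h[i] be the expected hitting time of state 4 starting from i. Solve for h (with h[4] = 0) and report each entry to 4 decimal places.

h = [6.4722, 6.4361, 6.1835, 5.5940, 0.0000]

First-step conditioning: h[4] = 0; for i ≠ 4, h[i] = 1 + Σ_k P[i][k]·h[k].
  h[0] = 1 + 1/4·h[0] + 1/4·h[1] + 1/4·h[2] + 1/8·h[3]
  h[1] = 1 + 1/8·h[0] + 1/4·h[1] + 3/8·h[2] + 1/8·h[3]
  h[2] = 1 + 1/8·h[0] + 1/8·h[1] + 1/8·h[2] + 1/2·h[3]
  h[3] = 1 + 1/4·h[0] + 1/8·h[1] + 1/8·h[2] + 1/4·h[3]
Solving the 4×4 linear system over states ≠ 4 gives exactly h = [4304/665, 856/133, 4112/665, 744/133, 0] (h[4] = 0 is the target).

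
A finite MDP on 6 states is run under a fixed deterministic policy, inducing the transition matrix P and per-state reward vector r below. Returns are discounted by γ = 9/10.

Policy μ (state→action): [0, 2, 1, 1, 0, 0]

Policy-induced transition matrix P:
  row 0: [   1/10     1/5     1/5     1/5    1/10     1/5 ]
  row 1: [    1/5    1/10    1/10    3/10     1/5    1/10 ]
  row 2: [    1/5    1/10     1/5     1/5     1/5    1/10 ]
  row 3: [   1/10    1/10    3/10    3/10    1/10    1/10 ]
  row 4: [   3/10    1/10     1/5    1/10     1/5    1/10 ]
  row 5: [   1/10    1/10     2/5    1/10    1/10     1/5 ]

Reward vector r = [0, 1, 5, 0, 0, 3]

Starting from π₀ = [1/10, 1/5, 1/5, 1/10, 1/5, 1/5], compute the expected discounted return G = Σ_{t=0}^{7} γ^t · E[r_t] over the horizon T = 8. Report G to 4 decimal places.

G = 9.6566

t=0: π = [0.1000, 0.2000, 0.2000, 0.1000, 0.2000, 0.2000], E[r] = 1.8000, γ^t·E[r] = 1.800000, running G = 1.800000
t=1: π = [0.1800, 0.1100, 0.2300, 0.1900, 0.1600, 0.1300], E[r] = 1.6500, γ^t·E[r] = 1.485000, running G = 3.285000
t=2: π = [0.1660, 0.1180, 0.2340, 0.2010, 0.1500, 0.1310], E[r] = 1.6810, γ^t·E[r] = 1.361610, running G = 4.646610
t=3: π = [0.1652, 0.1166, 0.2345, 0.2038, 0.1502, 0.1297], E[r] = 1.6782, γ^t·E[r] = 1.223408, running G = 5.870018
t=4: π = [0.1652, 0.1165, 0.2347, 0.2041, 0.1501, 0.1295], E[r] = 1.6783, γ^t·E[r] = 1.101126, running G = 6.971144
t=5: π = [0.1651, 0.1165, 0.2347, 0.2041, 0.1501, 0.1295], E[r] = 1.6782, γ^t·E[r] = 0.990938, running G = 7.962082
t=6: π = [0.1651, 0.1165, 0.2347, 0.2041, 0.1501, 0.1295], E[r] = 1.6782, γ^t·E[r] = 0.891838, running G = 8.853920
t=7: π = [0.1651, 0.1165, 0.2347, 0.2041, 0.1501, 0.1295], E[r] = 1.6781, γ^t·E[r] = 0.802654, running G = 9.656574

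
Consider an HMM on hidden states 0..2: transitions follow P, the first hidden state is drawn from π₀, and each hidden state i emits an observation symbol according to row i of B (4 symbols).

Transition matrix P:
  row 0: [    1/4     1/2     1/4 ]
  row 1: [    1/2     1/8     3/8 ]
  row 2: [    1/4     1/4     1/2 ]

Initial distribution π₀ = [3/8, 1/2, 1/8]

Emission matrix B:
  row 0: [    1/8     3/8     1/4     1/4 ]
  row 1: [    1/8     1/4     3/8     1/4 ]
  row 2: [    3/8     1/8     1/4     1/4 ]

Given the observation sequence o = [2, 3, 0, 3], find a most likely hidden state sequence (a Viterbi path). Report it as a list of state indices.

t=0: δ = [9.375e-02, 1.875e-01, 3.125e-02]  (obs o_0=2)
t=1: δ = [2.344e-02, 1.172e-02, 1.758e-02]  ψ = [1, 0, 1]  (obs o_1=3)
t=2: δ = [7.324e-04, 1.465e-03, 3.296e-03]  ψ = [0, 0, 2]  (obs o_2=0)
t=3: δ = [2.060e-04, 2.060e-04, 4.120e-04]  ψ = [2, 2, 2]  (obs o_3=3)
backtrack: best end state = 2; path = [1, 2, 2, 2]

path = [1, 2, 2, 2]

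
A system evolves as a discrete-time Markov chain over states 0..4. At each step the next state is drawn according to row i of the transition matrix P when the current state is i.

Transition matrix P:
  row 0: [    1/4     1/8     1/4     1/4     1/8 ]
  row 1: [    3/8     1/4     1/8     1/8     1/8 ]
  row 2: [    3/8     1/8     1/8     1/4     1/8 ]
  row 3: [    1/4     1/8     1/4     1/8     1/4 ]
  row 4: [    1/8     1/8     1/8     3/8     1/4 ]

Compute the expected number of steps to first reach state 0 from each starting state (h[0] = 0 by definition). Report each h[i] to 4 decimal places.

h = [0.0000, 3.2319, 3.3004, 3.7795, 4.3118]

First-step conditioning: h[0] = 0; for i ≠ 0, h[i] = 1 + Σ_k P[i][k]·h[k].
  h[1] = 1 + 1/4·h[1] + 1/8·h[2] + 1/8·h[3] + 1/8·h[4]
  h[2] = 1 + 1/8·h[1] + 1/8·h[2] + 1/4·h[3] + 1/8·h[4]
  h[3] = 1 + 1/8·h[1] + 1/4·h[2] + 1/8·h[3] + 1/4·h[4]
  h[4] = 1 + 1/8·h[1] + 1/8·h[2] + 3/8·h[3] + 1/4·h[4]
Solving the 4×4 linear system over states ≠ 0 gives exactly h = [0, 850/263, 868/263, 994/263, 1134/263] (h[0] = 0 is the target).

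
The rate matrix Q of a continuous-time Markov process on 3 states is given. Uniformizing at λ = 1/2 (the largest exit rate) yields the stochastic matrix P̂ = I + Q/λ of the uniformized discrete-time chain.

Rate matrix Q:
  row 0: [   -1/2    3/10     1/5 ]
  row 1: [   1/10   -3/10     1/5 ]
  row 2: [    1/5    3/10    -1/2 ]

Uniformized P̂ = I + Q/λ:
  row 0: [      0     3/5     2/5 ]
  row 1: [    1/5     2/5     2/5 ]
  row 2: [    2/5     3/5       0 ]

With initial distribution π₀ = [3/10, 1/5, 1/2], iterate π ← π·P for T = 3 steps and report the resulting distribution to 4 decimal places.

π = [0.2256, 0.5024, 0.2720]

t=0: π = [0.3000, 0.2000, 0.5000]
t=1: π = [0.2400, 0.5600, 0.2000]
t=2: π = [0.1920, 0.4880, 0.3200]
t=3: π = [0.2256, 0.5024, 0.2720]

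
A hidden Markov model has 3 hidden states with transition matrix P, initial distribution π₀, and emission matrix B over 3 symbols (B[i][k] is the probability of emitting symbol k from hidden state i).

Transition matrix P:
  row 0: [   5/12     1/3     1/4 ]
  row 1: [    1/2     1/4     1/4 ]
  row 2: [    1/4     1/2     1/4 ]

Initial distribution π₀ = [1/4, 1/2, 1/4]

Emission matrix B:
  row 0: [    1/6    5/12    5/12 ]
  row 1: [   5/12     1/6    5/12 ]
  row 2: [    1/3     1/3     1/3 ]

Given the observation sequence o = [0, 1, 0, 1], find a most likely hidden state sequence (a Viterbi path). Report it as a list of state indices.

t=0: δ = [4.167e-02, 2.083e-01, 8.333e-02]  (obs o_0=0)
t=1: δ = [4.340e-02, 8.681e-03, 1.736e-02]  ψ = [1, 1, 1]  (obs o_1=1)
t=2: δ = [3.014e-03, 6.028e-03, 3.617e-03]  ψ = [0, 0, 0]  (obs o_2=0)
t=3: δ = [1.256e-03, 3.014e-04, 5.023e-04]  ψ = [1, 2, 1]  (obs o_3=1)
backtrack: best end state = 0; path = [1, 0, 1, 0]

path = [1, 0, 1, 0]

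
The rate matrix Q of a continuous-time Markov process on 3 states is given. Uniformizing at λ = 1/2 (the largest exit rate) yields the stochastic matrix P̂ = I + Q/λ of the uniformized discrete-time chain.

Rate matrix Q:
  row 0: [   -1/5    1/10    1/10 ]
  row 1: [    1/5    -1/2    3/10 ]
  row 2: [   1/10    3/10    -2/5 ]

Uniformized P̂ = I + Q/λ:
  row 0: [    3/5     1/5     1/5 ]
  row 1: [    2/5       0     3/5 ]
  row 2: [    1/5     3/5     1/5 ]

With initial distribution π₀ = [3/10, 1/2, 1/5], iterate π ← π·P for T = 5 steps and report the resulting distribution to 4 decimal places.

π = [0.4244, 0.2624, 0.3132]

t=0: π = [0.3000, 0.5000, 0.2000]
t=1: π = [0.4200, 0.1800, 0.4000]
t=2: π = [0.4040, 0.3240, 0.2720]
t=3: π = [0.4264, 0.2440, 0.3296]
t=4: π = [0.4194, 0.2830, 0.2976]
t=5: π = [0.4244, 0.2624, 0.3132]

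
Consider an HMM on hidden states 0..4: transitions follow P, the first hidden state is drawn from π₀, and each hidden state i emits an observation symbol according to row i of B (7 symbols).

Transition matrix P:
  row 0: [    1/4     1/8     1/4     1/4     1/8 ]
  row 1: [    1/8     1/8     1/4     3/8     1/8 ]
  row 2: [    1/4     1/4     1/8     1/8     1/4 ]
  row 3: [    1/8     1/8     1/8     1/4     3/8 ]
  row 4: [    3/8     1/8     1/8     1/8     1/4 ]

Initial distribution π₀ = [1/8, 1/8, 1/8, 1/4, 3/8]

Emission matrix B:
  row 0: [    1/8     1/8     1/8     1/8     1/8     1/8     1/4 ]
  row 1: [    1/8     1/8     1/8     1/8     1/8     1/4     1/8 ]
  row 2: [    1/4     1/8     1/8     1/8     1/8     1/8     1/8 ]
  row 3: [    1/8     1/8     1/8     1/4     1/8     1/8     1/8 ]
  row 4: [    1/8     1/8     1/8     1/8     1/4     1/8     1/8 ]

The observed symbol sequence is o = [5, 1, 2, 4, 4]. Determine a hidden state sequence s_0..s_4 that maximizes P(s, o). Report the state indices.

t=0: δ = [1.562e-02, 3.125e-02, 1.562e-02, 3.125e-02, 4.688e-02]  (obs o_0=5)
t=1: δ = [2.197e-03, 7.324e-04, 9.766e-04, 1.465e-03, 1.465e-03]  ψ = [4, 4, 1, 1, 3]  (obs o_1=1)
t=2: δ = [6.866e-05, 3.433e-05, 6.866e-05, 6.866e-05, 6.866e-05]  ψ = [0, 0, 0, 0, 3]  (obs o_2=2)
t=3: δ = [3.219e-06, 2.146e-06, 2.146e-06, 2.146e-06, 6.437e-06]  ψ = [4, 2, 0, 0, 3]  (obs o_3=4)
t=4: δ = [3.017e-07, 1.006e-07, 1.006e-07, 1.006e-07, 4.023e-07]  ψ = [4, 4, 0, 0, 4]  (obs o_4=4)
backtrack: best end state = 4; path = [4, 0, 3, 4, 4]

path = [4, 0, 3, 4, 4]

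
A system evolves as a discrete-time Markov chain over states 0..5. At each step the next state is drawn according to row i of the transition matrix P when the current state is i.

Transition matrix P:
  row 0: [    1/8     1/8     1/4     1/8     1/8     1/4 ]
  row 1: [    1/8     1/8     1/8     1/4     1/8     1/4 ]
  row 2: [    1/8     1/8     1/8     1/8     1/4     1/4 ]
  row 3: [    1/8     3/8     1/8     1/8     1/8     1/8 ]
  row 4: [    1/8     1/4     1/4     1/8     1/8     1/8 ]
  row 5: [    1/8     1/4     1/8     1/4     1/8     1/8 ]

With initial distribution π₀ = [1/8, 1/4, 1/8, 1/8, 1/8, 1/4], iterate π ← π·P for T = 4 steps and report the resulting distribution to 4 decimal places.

π = [0.1250, 0.2102, 0.1587, 0.1746, 0.1448, 0.1867]

t=0: π = [0.1250, 0.2500, 0.1250, 0.1250, 0.1250, 0.2500]
t=1: π = [0.1250, 0.2031, 0.1563, 0.1875, 0.1406, 0.1875]
t=2: π = [0.1250, 0.2129, 0.1582, 0.1738, 0.1445, 0.1855]
t=3: π = [0.1250, 0.2097, 0.1587, 0.1748, 0.1448, 0.1870]
t=4: π = [0.1250, 0.2102, 0.1587, 0.1746, 0.1448, 0.1867]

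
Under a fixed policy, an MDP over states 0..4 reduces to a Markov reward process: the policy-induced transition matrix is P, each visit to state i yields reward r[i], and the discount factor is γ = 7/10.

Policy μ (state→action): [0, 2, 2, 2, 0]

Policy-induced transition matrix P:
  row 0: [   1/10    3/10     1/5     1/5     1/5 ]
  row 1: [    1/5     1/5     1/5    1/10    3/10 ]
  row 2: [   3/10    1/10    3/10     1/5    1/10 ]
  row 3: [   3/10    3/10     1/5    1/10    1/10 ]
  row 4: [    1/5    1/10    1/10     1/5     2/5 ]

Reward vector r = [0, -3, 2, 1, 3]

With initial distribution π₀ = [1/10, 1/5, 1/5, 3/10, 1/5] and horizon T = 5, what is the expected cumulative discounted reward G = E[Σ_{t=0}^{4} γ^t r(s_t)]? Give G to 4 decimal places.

t=0: π = [0.1000, 0.2000, 0.2000, 0.3000, 0.2000], E[r] = 0.7000, γ^t·E[r] = 0.700000, running G = 0.700000
t=1: π = [0.2400, 0.2000, 0.2000, 0.1500, 0.2100], E[r] = 0.5800, γ^t·E[r] = 0.406000, running G = 1.106000
t=2: π = [0.2110, 0.1980, 0.1990, 0.1650, 0.2270], E[r] = 0.6500, γ^t·E[r] = 0.318500, running G = 1.424500
t=3: π = [0.2153, 0.1950, 0.1972, 0.1637, 0.2288], E[r] = 0.6595, γ^t·E[r] = 0.226209, running G = 1.650709
t=4: π = [0.2146, 0.1953, 0.1968, 0.1641, 0.2292], E[r] = 0.6594, γ^t·E[r] = 0.158327, running G = 1.809035

G = 1.8090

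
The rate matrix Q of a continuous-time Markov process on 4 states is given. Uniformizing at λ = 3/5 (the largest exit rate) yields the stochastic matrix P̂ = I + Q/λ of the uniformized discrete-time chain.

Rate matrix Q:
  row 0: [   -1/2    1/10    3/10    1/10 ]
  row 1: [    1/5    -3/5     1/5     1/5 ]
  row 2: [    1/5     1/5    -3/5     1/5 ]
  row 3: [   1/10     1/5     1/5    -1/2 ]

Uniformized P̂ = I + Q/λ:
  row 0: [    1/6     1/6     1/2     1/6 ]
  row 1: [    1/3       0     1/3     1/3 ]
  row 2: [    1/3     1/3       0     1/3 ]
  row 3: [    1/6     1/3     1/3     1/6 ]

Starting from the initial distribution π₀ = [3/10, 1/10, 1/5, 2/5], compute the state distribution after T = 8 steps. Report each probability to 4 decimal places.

t=0: π = [0.3000, 0.1000, 0.2000, 0.4000]
t=1: π = [0.2167, 0.2500, 0.3167, 0.2167]
t=2: π = [0.2611, 0.2139, 0.2639, 0.2611]
t=3: π = [0.2463, 0.2185, 0.2889, 0.2463]
t=4: π = [0.2512, 0.2194, 0.2781, 0.2512]
t=5: π = [0.2496, 0.2183, 0.2825, 0.2496]
t=6: π = [0.2501, 0.2190, 0.2808, 0.2501]
t=7: π = [0.2500, 0.2187, 0.2814, 0.2500]
t=8: π = [0.2500, 0.2188, 0.2812, 0.2500]

π = [0.2500, 0.2188, 0.2812, 0.2500]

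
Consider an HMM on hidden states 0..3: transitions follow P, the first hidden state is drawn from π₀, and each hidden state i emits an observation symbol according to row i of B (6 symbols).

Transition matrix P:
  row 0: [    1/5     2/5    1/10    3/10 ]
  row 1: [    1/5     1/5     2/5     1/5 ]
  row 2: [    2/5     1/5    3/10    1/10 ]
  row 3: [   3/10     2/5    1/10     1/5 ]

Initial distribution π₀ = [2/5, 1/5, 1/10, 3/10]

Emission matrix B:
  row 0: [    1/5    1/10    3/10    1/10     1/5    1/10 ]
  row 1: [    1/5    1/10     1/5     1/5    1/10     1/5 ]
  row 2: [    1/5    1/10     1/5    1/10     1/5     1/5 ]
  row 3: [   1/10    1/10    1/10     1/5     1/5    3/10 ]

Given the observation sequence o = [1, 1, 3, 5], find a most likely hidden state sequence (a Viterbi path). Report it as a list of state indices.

t=0: δ = [4.000e-02, 2.000e-02, 1.000e-02, 3.000e-02]  (obs o_0=1)
t=1: δ = [9.000e-04, 1.600e-03, 8.000e-04, 1.200e-03]  ψ = [3, 0, 1, 0]  (obs o_1=1)
t=2: δ = [3.600e-05, 9.600e-05, 6.400e-05, 6.400e-05]  ψ = [3, 3, 1, 1]  (obs o_2=3)
t=3: δ = [2.560e-06, 5.120e-06, 7.680e-06, 5.760e-06]  ψ = [2, 3, 1, 1]  (obs o_3=5)
backtrack: best end state = 2; path = [0, 3, 1, 2]

path = [0, 3, 1, 2]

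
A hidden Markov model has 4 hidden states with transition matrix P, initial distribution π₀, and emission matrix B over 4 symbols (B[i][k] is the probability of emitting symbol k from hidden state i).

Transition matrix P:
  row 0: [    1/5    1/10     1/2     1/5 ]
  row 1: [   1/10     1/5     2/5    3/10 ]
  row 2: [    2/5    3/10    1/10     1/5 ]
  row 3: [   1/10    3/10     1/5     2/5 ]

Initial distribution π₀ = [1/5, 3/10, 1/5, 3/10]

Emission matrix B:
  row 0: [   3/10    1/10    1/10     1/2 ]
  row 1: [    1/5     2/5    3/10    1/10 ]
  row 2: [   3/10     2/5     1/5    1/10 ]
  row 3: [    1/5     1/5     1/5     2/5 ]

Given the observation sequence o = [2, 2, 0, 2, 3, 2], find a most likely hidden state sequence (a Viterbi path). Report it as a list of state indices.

t=0: δ = [2.000e-02, 9.000e-02, 4.000e-02, 6.000e-02]  (obs o_0=2)
t=1: δ = [1.600e-03, 5.400e-03, 7.200e-03, 5.400e-03]  ψ = [2, 1, 1, 1]  (obs o_1=2)
t=2: δ = [8.640e-04, 4.320e-04, 6.480e-04, 4.320e-04]  ψ = [2, 2, 1, 3]  (obs o_2=0)
t=3: δ = [2.592e-05, 5.832e-05, 8.640e-05, 3.456e-05]  ψ = [2, 2, 0, 0]  (obs o_3=2)
t=4: δ = [1.728e-05, 2.592e-06, 2.333e-06, 6.998e-06]  ψ = [2, 2, 1, 1]  (obs o_4=3)
t=5: δ = [3.456e-07, 6.299e-07, 1.728e-06, 6.912e-07]  ψ = [0, 3, 0, 0]  (obs o_5=2)
backtrack: best end state = 2; path = [1, 2, 0, 2, 0, 2]

path = [1, 2, 0, 2, 0, 2]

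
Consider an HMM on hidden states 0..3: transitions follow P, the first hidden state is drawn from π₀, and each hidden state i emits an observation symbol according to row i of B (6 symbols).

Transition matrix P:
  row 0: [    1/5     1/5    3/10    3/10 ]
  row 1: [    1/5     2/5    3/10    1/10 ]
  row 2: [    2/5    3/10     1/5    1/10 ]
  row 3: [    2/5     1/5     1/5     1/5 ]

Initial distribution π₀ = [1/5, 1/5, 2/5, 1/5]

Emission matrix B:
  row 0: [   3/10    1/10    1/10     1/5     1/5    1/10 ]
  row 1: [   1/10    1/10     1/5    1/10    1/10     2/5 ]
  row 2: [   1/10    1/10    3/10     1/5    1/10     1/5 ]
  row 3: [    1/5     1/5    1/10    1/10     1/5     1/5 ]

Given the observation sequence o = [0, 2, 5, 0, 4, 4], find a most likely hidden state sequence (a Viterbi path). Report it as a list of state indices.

t=0: δ = [6.000e-02, 2.000e-02, 4.000e-02, 4.000e-02]  (obs o_0=0)
t=1: δ = [1.600e-03, 2.400e-03, 5.400e-03, 1.800e-03]  ψ = [2, 0, 0, 0]  (obs o_1=2)
t=2: δ = [2.160e-04, 6.480e-04, 2.160e-04, 1.080e-04]  ψ = [2, 2, 2, 2]  (obs o_2=5)
t=3: δ = [3.888e-05, 2.592e-05, 1.944e-05, 1.296e-05]  ψ = [1, 1, 1, 0]  (obs o_3=0)
t=4: δ = [1.555e-06, 1.037e-06, 1.166e-06, 2.333e-06]  ψ = [0, 1, 0, 0]  (obs o_4=4)
t=5: δ = [1.866e-07, 4.666e-08, 4.666e-08, 9.331e-08]  ψ = [3, 3, 0, 0]  (obs o_5=4)
backtrack: best end state = 0; path = [0, 2, 1, 0, 3, 0]

path = [0, 2, 1, 0, 3, 0]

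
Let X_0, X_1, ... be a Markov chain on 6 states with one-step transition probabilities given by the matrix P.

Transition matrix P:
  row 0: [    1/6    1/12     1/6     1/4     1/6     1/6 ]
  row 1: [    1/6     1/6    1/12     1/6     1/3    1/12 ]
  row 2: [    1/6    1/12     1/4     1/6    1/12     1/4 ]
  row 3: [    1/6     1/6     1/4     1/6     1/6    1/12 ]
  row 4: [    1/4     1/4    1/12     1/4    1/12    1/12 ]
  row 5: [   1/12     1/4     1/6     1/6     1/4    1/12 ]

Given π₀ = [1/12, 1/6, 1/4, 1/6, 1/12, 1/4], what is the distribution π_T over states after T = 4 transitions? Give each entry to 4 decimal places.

t=0: π = [0.0833, 0.1667, 0.2500, 0.1667, 0.0833, 0.2500]
t=1: π = [0.1528, 0.1667, 0.1806, 0.1806, 0.1875, 0.1319]
t=2: π = [0.1713, 0.1655, 0.1672, 0.1950, 0.1748, 0.1262]
t=3: π = [0.1707, 0.1635, 0.1685, 0.1955, 0.1763, 0.1255]
t=4: π = [0.1709, 0.1635, 0.1687, 0.1956, 0.1756, 0.1256]

π = [0.1709, 0.1635, 0.1687, 0.1956, 0.1756, 0.1256]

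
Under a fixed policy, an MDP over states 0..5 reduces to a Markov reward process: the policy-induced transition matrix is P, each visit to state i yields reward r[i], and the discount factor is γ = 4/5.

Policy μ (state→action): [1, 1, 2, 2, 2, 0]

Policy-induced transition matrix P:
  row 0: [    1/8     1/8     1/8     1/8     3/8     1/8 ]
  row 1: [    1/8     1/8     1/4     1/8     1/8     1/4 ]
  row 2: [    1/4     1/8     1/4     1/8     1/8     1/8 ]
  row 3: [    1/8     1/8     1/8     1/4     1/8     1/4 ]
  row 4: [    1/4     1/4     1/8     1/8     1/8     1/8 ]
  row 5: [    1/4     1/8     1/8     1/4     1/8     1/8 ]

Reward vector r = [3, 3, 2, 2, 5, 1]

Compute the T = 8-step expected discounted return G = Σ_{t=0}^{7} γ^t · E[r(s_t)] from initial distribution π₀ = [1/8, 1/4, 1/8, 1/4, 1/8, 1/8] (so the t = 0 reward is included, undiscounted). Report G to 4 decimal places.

t=0: π = [0.1250, 0.2500, 0.1250, 0.2500, 0.1250, 0.1250], E[r] = 2.6250, γ^t·E[r] = 2.625000, running G = 2.625000
t=1: π = [0.1719, 0.1406, 0.1719, 0.1719, 0.1563, 0.1875], E[r] = 2.5938, γ^t·E[r] = 2.075000, running G = 4.700000
t=2: π = [0.1895, 0.1445, 0.1641, 0.1699, 0.1680, 0.1641], E[r] = 2.6738, γ^t·E[r] = 1.711250, running G = 6.411250
t=3: π = [0.1870, 0.1460, 0.1636, 0.1667, 0.1724, 0.1643], E[r] = 2.6858, γ^t·E[r] = 1.375125, running G = 7.786375
t=4: π = [0.1875, 0.1465, 0.1637, 0.1664, 0.1718, 0.1641], E[r] = 2.6852, γ^t·E[r] = 1.099875, running G = 8.886250
t=5: π = [0.1874, 0.1465, 0.1638, 0.1663, 0.1719, 0.1641], E[r] = 2.6854, γ^t·E[r] = 0.879966, running G = 9.766216
t=6: π = [0.1875, 0.1465, 0.1638, 0.1663, 0.1719, 0.1641], E[r] = 2.6854, γ^t·E[r] = 0.703973, running G = 10.470189
t=7: π = [0.1875, 0.1465, 0.1638, 0.1663, 0.1719, 0.1641], E[r] = 2.6855, γ^t·E[r] = 0.563181, running G = 11.033370

G = 11.0334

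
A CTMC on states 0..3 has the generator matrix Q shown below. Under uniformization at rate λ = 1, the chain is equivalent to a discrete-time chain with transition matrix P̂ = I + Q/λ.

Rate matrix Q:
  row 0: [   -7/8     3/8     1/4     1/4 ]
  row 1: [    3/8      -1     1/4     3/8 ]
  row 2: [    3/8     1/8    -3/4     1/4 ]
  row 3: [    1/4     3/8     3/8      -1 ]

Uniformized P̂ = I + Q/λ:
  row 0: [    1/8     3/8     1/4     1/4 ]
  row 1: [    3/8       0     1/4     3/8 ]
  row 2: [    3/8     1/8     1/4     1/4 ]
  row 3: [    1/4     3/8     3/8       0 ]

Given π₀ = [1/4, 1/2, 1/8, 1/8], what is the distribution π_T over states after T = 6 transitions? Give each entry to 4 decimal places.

t=0: π = [0.2500, 0.5000, 0.1250, 0.1250]
t=1: π = [0.2969, 0.1563, 0.2656, 0.2813]
t=2: π = [0.2656, 0.2500, 0.2852, 0.1992]
t=3: π = [0.2837, 0.2100, 0.2749, 0.2314]
t=4: π = [0.2751, 0.2275, 0.2789, 0.2184]
t=5: π = [0.2789, 0.2199, 0.2773, 0.2238]
t=6: π = [0.2773, 0.2232, 0.2780, 0.2215]

π = [0.2773, 0.2232, 0.2780, 0.2215]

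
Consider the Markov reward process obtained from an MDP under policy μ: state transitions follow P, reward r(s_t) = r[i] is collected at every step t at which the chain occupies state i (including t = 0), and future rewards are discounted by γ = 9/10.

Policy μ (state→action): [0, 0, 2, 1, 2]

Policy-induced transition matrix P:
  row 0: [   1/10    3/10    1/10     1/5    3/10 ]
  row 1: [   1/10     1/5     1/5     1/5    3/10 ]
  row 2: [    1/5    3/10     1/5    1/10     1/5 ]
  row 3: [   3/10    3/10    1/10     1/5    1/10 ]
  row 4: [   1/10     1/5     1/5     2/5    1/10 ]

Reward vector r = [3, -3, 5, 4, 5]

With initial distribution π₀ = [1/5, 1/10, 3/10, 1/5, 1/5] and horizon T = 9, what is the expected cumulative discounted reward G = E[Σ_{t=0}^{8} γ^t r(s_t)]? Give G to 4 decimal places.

t=0: π = [0.2000, 0.1000, 0.3000, 0.2000, 0.2000], E[r] = 3.6000, γ^t·E[r] = 3.600000, running G = 3.600000
t=1: π = [0.1700, 0.2700, 0.1600, 0.2100, 0.1900], E[r] = 2.2900, γ^t·E[r] = 2.061000, running G = 5.661000
t=2: π = [0.1580, 0.2540, 0.1620, 0.2220, 0.2040], E[r] = 2.4300, γ^t·E[r] = 1.968300, running G = 7.629300
t=3: π = [0.1606, 0.2542, 0.1620, 0.2246, 0.1986], E[r] = 2.4206, γ^t·E[r] = 1.764617, running G = 9.393917
t=4: π = [0.1611, 0.2547, 0.1615, 0.2235, 0.1992], E[r] = 2.4165, γ^t·E[r] = 1.585453, running G = 10.979370
t=5: π = [0.1609, 0.2546, 0.1615, 0.2237, 0.1993], E[r] = 2.4177, γ^t·E[r] = 1.427637, running G = 12.407007
t=6: π = [0.1609, 0.2546, 0.1615, 0.2237, 0.1992], E[r] = 2.4177, γ^t·E[r] = 1.284839, running G = 13.691846
t=7: π = [0.1609, 0.2546, 0.1615, 0.2237, 0.1993], E[r] = 2.4176, γ^t·E[r] = 1.156328, running G = 14.848175
t=8: π = [0.1609, 0.2546, 0.1615, 0.2237, 0.1993], E[r] = 2.4176, γ^t·E[r] = 1.040703, running G = 15.888878

G = 15.8889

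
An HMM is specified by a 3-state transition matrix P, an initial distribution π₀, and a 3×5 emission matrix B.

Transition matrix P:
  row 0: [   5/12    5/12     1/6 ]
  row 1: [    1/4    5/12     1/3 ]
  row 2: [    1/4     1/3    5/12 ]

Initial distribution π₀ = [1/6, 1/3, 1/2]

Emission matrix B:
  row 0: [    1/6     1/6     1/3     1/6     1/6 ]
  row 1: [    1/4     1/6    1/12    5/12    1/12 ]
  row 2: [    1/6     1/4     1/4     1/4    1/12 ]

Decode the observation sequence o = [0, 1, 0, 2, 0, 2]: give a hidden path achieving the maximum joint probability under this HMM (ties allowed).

t=0: δ = [2.778e-02, 8.333e-02, 8.333e-02]  (obs o_0=0)
t=1: δ = [3.472e-03, 5.787e-03, 8.681e-03]  ψ = [1, 1, 2]  (obs o_1=1)
t=2: δ = [3.617e-04, 7.234e-04, 6.028e-04]  ψ = [2, 2, 2]  (obs o_2=0)
t=3: δ = [6.028e-05, 2.512e-05, 6.279e-05]  ψ = [1, 1, 2]  (obs o_3=2)
t=4: δ = [4.186e-06, 6.279e-06, 4.361e-06]  ψ = [0, 0, 2]  (obs o_4=0)
t=5: δ = [5.814e-07, 2.180e-07, 5.233e-07]  ψ = [0, 1, 1]  (obs o_5=2)
backtrack: best end state = 0; path = [2, 2, 1, 0, 0, 0]

path = [2, 2, 1, 0, 0, 0]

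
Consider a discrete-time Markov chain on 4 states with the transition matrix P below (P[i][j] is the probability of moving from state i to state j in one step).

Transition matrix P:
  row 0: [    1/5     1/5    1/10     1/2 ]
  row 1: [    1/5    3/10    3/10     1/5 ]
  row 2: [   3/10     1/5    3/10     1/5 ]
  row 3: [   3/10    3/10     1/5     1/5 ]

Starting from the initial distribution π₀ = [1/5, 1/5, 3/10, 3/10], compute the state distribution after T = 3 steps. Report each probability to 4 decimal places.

π = [0.2500, 0.2529, 0.2224, 0.2747]

t=0: π = [0.2000, 0.2000, 0.3000, 0.3000]
t=1: π = [0.2600, 0.2500, 0.2300, 0.2600]
t=2: π = [0.2490, 0.2510, 0.2220, 0.2780]
t=3: π = [0.2500, 0.2529, 0.2224, 0.2747]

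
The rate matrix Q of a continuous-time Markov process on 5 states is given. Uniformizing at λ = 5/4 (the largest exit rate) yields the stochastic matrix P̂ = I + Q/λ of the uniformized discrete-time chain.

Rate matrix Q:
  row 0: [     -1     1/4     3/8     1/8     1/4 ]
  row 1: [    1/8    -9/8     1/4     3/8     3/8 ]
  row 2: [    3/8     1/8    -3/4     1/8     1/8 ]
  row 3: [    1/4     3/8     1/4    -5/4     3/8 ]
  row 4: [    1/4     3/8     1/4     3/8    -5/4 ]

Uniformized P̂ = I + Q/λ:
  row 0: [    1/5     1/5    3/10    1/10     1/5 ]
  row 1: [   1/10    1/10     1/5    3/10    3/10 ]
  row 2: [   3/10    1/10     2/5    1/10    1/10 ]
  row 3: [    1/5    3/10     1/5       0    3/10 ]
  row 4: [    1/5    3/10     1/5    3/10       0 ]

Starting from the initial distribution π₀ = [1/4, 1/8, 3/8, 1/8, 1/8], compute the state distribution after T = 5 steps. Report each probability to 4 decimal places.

π = [0.2090, 0.1865, 0.2762, 0.1561, 0.1722]

t=0: π = [0.2500, 0.1250, 0.3750, 0.1250, 0.1250]
t=1: π = [0.2250, 0.1750, 0.3000, 0.1375, 0.1625]
t=2: π = [0.2125, 0.1825, 0.2825, 0.1538, 0.1688]
t=3: π = [0.2100, 0.1858, 0.2778, 0.1549, 0.1716]
t=4: π = [0.2092, 0.1863, 0.2766, 0.1560, 0.1720]
t=5: π = [0.2090, 0.1865, 0.2762, 0.1561, 0.1722]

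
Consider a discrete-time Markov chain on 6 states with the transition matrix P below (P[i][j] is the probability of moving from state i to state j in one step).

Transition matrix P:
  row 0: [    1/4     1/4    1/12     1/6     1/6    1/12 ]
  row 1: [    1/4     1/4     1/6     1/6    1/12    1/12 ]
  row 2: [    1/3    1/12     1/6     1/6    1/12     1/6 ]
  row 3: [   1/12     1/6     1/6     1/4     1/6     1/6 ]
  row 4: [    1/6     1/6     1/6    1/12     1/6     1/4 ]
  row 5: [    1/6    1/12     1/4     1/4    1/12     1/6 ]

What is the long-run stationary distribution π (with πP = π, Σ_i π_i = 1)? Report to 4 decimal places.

π = [0.2102, 0.1731, 0.1613, 0.1835, 0.1267, 0.1453]

Balance equations π_j = Σ_i π_i·P[i][j]:
  π_0 = 1/4·π_0 + 1/4·π_1 + 1/3·π_2 + 1/12·π_3 + 1/6·π_4 + 1/6·π_5
  π_1 = 1/4·π_0 + 1/4·π_1 + 1/12·π_2 + 1/6·π_3 + 1/6·π_4 + 1/12·π_5
  π_2 = 1/12·π_0 + 1/6·π_1 + 1/6·π_2 + 1/6·π_3 + 1/6·π_4 + 1/4·π_5
  π_3 = 1/6·π_0 + 1/6·π_1 + 1/6·π_2 + 1/4·π_3 + 1/12·π_4 + 1/4·π_5
  π_4 = 1/6·π_0 + 1/12·π_1 + 1/12·π_2 + 1/6·π_3 + 1/6·π_4 + 1/12·π_5
  normalize: π_0 + π_1 + π_2 + π_3 + π_4 + π_5 = 1
Solving the linear system gives exactly π = [20235/96271, 33321/192542, 31049/192542, 35333/192542, 205/1618, 13987/96271].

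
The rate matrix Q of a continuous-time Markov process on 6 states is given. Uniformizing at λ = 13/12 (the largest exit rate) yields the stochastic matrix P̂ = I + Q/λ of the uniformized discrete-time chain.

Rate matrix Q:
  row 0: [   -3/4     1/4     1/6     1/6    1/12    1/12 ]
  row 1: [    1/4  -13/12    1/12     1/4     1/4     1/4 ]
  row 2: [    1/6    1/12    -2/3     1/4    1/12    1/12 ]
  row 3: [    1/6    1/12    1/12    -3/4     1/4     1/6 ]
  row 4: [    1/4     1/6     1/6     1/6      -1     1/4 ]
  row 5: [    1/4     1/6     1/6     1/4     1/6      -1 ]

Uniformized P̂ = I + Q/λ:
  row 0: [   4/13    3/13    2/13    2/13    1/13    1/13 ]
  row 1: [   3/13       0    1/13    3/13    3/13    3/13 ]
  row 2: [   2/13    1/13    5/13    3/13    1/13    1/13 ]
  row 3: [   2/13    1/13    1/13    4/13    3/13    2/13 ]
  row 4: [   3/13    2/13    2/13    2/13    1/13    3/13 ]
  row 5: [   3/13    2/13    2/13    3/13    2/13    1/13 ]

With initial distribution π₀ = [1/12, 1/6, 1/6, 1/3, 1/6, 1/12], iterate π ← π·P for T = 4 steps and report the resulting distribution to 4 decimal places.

π = [0.2179, 0.1222, 0.1656, 0.2202, 0.1399, 0.1342]

t=0: π = [0.0833, 0.1667, 0.1667, 0.3333, 0.1667, 0.0833]
t=1: π = [0.1987, 0.0962, 0.1538, 0.2372, 0.1603, 0.1538]
t=2: π = [0.2160, 0.1243, 0.1637, 0.2214, 0.1400, 0.1346]
t=3: π = [0.2178, 0.1217, 0.1650, 0.2204, 0.1405, 0.1346]
t=4: π = [0.2179, 0.1222, 0.1656, 0.2202, 0.1399, 0.1342]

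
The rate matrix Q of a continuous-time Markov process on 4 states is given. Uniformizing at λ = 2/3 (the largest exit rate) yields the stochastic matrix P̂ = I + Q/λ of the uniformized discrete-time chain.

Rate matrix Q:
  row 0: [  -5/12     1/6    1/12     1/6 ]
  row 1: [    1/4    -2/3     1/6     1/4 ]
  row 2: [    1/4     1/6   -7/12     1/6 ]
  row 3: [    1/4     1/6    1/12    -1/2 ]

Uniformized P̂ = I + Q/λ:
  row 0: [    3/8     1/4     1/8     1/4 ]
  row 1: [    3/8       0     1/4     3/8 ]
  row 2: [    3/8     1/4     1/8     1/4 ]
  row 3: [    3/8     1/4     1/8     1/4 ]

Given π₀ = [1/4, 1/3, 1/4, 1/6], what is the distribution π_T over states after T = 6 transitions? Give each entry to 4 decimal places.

t=0: π = [0.2500, 0.3333, 0.2500, 0.1667]
t=1: π = [0.3750, 0.1667, 0.1667, 0.2917]
t=2: π = [0.3750, 0.2083, 0.1458, 0.2708]
t=3: π = [0.3750, 0.1979, 0.1510, 0.2760]
t=4: π = [0.3750, 0.2005, 0.1497, 0.2747]
t=5: π = [0.3750, 0.1999, 0.1501, 0.2751]
t=6: π = [0.3750, 0.2000, 0.1500, 0.2750]

π = [0.3750, 0.2000, 0.1500, 0.2750]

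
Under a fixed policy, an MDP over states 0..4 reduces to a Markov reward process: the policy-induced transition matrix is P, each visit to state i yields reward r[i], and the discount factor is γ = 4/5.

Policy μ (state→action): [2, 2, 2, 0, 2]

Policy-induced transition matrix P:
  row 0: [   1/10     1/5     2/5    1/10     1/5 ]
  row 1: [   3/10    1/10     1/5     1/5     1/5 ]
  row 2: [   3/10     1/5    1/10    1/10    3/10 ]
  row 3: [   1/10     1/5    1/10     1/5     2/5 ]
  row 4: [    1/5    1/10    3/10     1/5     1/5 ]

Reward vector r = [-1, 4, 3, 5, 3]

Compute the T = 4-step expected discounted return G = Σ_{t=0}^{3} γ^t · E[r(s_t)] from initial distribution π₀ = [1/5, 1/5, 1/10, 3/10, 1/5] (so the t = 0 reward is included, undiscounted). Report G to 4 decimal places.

t=0: π = [0.2000, 0.2000, 0.1000, 0.3000, 0.2000], E[r] = 3.0000, γ^t·E[r] = 3.000000, running G = 3.000000
t=1: π = [0.1800, 0.1600, 0.2200, 0.1700, 0.2700], E[r] = 2.7800, γ^t·E[r] = 2.224000, running G = 5.224000
t=2: π = [0.2030, 0.1570, 0.2240, 0.1600, 0.2560], E[r] = 2.6650, γ^t·E[r] = 1.705600, running G = 6.929600
t=3: π = [0.2018, 0.1587, 0.2278, 0.1573, 0.2544], E[r] = 2.6661, γ^t·E[r] = 1.365043, running G = 8.294643

G = 8.2946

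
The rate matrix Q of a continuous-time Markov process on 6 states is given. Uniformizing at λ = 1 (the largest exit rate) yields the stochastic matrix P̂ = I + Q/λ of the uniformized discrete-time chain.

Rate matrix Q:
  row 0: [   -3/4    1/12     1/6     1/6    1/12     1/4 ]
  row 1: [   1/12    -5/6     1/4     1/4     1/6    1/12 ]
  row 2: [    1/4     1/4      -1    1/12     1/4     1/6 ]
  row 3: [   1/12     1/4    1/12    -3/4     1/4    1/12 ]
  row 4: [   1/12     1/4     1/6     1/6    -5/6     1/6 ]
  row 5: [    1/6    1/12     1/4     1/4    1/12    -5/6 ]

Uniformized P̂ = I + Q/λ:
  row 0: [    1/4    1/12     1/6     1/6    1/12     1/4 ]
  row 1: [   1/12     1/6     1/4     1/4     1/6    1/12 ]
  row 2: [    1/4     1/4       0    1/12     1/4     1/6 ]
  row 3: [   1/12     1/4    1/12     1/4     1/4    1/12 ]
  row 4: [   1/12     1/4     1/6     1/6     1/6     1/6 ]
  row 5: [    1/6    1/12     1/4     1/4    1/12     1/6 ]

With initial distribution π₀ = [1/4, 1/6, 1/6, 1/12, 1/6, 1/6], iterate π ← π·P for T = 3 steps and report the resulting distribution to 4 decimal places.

t=0: π = [0.2500, 0.1667, 0.1667, 0.0833, 0.1667, 0.1667]
t=1: π = [0.1667, 0.1667, 0.1597, 0.1875, 0.1528, 0.1667]
t=2: π = [0.1516, 0.1806, 0.1522, 0.1968, 0.1678, 0.1510]
t=3: π = [0.1466, 0.1845, 0.1525, 0.1980, 0.1705, 0.1479]

π = [0.1466, 0.1845, 0.1525, 0.1980, 0.1705, 0.1479]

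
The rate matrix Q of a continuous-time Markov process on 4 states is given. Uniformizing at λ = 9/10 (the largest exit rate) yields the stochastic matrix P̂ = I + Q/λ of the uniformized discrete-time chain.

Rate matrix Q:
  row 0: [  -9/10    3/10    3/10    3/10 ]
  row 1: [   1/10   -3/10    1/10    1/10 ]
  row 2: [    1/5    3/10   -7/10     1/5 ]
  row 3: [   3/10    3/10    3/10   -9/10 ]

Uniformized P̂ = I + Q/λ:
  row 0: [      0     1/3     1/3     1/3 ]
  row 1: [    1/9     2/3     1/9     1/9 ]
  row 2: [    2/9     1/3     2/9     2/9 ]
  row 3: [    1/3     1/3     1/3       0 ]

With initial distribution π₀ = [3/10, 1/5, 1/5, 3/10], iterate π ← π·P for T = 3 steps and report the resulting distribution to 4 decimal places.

π = [0.1527, 0.4889, 0.2058, 0.1527]

t=0: π = [0.3000, 0.2000, 0.2000, 0.3000]
t=1: π = [0.1667, 0.4000, 0.2667, 0.1667]
t=2: π = [0.1593, 0.4667, 0.2148, 0.1593]
t=3: π = [0.1527, 0.4889, 0.2058, 0.1527]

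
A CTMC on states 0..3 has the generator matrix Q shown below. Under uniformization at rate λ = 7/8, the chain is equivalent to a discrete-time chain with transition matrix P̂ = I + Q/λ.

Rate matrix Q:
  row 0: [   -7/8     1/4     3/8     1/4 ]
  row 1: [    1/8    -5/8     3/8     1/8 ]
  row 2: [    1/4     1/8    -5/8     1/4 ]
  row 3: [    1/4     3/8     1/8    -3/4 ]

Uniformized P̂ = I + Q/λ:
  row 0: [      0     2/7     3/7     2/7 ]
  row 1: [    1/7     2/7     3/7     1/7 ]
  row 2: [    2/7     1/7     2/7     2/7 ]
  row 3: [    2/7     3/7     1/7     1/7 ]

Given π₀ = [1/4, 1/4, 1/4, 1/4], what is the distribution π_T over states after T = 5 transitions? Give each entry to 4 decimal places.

t=0: π = [0.2500, 0.2500, 0.2500, 0.2500]
t=1: π = [0.1786, 0.2857, 0.3214, 0.2143]
t=2: π = [0.1939, 0.2704, 0.3214, 0.2143]
t=3: π = [0.1917, 0.2704, 0.3214, 0.2165]
t=4: π = [0.1923, 0.2707, 0.3208, 0.2162]
t=5: π = [0.1921, 0.2708, 0.3210, 0.2162]

π = [0.1921, 0.2708, 0.3210, 0.2162]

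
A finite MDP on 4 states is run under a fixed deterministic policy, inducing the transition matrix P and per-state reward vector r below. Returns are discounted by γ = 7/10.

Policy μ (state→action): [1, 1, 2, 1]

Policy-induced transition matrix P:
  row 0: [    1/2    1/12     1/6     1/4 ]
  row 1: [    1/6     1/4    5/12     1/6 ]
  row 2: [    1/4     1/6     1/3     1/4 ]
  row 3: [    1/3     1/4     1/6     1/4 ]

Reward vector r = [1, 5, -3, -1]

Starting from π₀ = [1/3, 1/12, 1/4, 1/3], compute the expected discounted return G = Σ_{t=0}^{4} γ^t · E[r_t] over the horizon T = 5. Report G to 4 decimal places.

G = 0.1039

t=0: π = [0.3333, 0.0833, 0.2500, 0.3333], E[r] = -0.3333, γ^t·E[r] = -0.333333, running G = -0.333333
t=1: π = [0.3542, 0.1736, 0.2292, 0.2431], E[r] = 0.2917, γ^t·E[r] = 0.204167, running G = -0.129167
t=2: π = [0.3443, 0.1719, 0.2483, 0.2355], E[r] = 0.2234, γ^t·E[r] = 0.109456, running G = -0.019711
t=3: π = [0.3414, 0.1719, 0.2510, 0.2357], E[r] = 0.2123, γ^t·E[r] = 0.072815, running G = 0.053104
t=4: π = [0.3407, 0.1722, 0.2515, 0.2357], E[r] = 0.2115, γ^t·E[r] = 0.050772, running G = 0.103876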